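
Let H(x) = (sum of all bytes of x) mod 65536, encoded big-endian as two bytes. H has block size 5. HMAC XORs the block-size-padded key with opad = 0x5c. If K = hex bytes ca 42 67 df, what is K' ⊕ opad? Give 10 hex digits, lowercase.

Key hex bytes ca 42 67 df is 4 bytes ≤ B = 5; zero-pad to 5 bytes: K' = ca 42 67 df 00.
XOR each byte with 0x5c: ca⊕5c=96, 42⊕5c=1e, 67⊕5c=3b, df⊕5c=83, 00⊕5c=5c.

961e3b835c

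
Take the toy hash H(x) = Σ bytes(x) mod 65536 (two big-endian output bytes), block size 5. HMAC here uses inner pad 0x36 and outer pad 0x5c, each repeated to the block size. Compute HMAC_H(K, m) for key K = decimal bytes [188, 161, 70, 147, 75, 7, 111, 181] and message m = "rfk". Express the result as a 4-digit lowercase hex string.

Key decimal bytes [188, 161, 70, 147, 75, 7, 111, 181] = bc a1 46 93 4b 07 6f b5 is 8 bytes > B = 5, so hash it first: H(key) = 03 ac, then zero-pad to 5 bytes: K' = 03 ac 00 00 00.
K' ⊕ ipad = 35 9a 36 36 36.  K' ⊕ opad = 5f f0 5c 5c 5c.
Inner input = (K'⊕ipad) ∥ m = 35 9a 36 36 36 ∥ 72 66 6b.
Inner hash: sum = 53+154+54+54+54+114+102+107 = 692 → 02 b4.
Outer input = (K'⊕opad) ∥ inner = 5f f0 5c 5c 5c ∥ 02 b4.
Outer hash (tag): sum = 95+240+92+92+92+2+180 = 793 → 03 19.

0319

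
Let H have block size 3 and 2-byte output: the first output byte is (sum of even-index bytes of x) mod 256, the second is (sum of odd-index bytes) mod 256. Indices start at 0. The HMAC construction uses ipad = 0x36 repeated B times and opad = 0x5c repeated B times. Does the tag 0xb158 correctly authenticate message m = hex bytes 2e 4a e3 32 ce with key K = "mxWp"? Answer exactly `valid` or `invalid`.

Key "mxWp" = 6d 78 57 70 is 4 bytes > B = 3, so hash it first: H(key) = c4 e8, then zero-pad to 3 bytes: K' = c4 e8 00.
K' ⊕ ipad = f2 de 36; K' ⊕ opad = 98 b4 5c.
Inner hash: even-index sum = 420 mod 256 = 164; odd-index sum = 701 mod 256 = 189 → a4 bd.
Outer hash (recomputed tag): even-index sum = 433 mod 256 = 177; odd-index sum = 344 mod 256 = 88 → b1 58.
Recomputed tag = b158; claimed = b158 → match.

valid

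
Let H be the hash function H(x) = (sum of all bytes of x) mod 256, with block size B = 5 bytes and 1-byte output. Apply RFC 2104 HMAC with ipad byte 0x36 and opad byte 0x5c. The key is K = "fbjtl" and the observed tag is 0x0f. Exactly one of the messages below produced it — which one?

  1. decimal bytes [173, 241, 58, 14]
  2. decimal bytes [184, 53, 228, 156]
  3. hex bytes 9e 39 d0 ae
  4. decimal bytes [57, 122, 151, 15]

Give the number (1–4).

Key "fbjtl" = 66 62 6a 74 6c is exactly B = 5 bytes: K' = 66 62 6a 74 6c.
K' ⊕ ipad = 50 54 5c 42 5a; K' ⊕ opad = 3a 3e 36 28 30.
m1: inner = H(50 54 5c 42 5a ad f1 3a 0e) = 82; tag = H(3a 3e 36 28 30 82) = 88
m2: inner = H(50 54 5c 42 5a b8 35 e4 9c) = 09; tag = H(3a 3e 36 28 30 09) = 0f ← matches
m3: inner = H(50 54 5c 42 5a 9e 39 d0 ae) = f1; tag = H(3a 3e 36 28 30 f1) = f7
m4: inner = H(50 54 5c 42 5a 39 7a 97 0f) = f5; tag = H(3a 3e 36 28 30 f5) = fb

2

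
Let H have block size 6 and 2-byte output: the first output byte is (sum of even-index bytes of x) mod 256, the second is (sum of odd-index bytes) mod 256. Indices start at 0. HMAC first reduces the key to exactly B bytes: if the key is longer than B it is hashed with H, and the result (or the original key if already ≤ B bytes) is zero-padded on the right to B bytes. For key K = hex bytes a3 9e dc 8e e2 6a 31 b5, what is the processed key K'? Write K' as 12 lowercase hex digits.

|K| = 8 > B = 6, so first hash the key.
H(K): even-index sum = 658 mod 256 = 146; odd-index sum = 587 mod 256 = 75 → 92 4b.
Zero-pad H(K) = 92 4b to 6 bytes: K' = 92 4b 00 00 00 00.

924b00000000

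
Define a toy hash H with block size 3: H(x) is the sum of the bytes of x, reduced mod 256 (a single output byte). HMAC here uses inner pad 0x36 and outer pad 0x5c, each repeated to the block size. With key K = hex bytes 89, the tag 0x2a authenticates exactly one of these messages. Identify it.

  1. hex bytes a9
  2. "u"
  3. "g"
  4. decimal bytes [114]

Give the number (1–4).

Key hex bytes 89 is 1 byte ≤ B = 3; zero-pad to 3 bytes: K' = 89 00 00.
K' ⊕ ipad = bf 36 36; K' ⊕ opad = d5 5c 5c.
m1: inner = H(bf 36 36 a9) = d4; tag = H(d5 5c 5c d4) = 61
m2: inner = H(bf 36 36 75) = a0; tag = H(d5 5c 5c a0) = 2d
m3: inner = H(bf 36 36 67) = 92; tag = H(d5 5c 5c 92) = 1f
m4: inner = H(bf 36 36 72) = 9d; tag = H(d5 5c 5c 9d) = 2a ← matches

4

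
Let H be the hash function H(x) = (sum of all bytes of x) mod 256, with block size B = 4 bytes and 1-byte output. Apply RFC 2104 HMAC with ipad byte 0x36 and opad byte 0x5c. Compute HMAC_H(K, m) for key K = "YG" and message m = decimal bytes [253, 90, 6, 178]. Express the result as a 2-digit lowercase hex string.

33

Key "YG" = 59 47 is 2 bytes ≤ B = 4; zero-pad to 4 bytes: K' = 59 47 00 00.
K' ⊕ ipad = 6f 71 36 36.  K' ⊕ opad = 05 1b 5c 5c.
Inner input = (K'⊕ipad) ∥ m = 6f 71 36 36 ∥ fd 5a 06 b2.
Inner hash: sum = 111+113+54+54+253+90+6+178 = 859; mod 256 = 91 → 5b.
Outer input = (K'⊕opad) ∥ inner = 05 1b 5c 5c ∥ 5b.
Outer hash (tag): sum = 5+27+92+92+91 = 307; mod 256 = 51 → 33.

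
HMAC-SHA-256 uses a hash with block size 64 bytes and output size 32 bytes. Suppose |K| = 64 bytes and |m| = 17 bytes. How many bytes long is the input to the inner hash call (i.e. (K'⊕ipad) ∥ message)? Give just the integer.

Key is 64 ≤ 64 bytes, zero-padded: |K'| = 64.
Inner input = (K'⊕ipad) ∥ m → 64 + 17 = 81 bytes.

81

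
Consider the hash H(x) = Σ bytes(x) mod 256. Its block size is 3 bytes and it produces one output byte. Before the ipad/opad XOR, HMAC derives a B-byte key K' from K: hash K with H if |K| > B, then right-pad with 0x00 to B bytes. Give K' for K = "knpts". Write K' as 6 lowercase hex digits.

|K| = 5 > B = 3, so first hash the key.
H(K): sum = 107+110+112+116+115 = 560; mod 256 = 48 → 30.
Zero-pad H(K) = 30 to 3 bytes: K' = 30 00 00.

300000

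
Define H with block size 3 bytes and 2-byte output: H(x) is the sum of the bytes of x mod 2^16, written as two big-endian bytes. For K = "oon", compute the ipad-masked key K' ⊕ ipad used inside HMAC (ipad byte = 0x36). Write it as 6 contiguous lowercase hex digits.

595958

Key "oon" = 6f 6f 6e is exactly B = 3 bytes: K' = 6f 6f 6e.
XOR each byte with 0x36: 6f⊕36=59, 6f⊕36=59, 6e⊕36=58.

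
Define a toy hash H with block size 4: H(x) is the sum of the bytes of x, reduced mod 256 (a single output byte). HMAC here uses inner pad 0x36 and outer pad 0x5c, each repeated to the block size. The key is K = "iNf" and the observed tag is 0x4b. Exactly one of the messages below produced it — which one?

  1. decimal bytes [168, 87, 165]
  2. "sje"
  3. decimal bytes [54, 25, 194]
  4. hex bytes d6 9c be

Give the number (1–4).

Key "iNf" = 69 4e 66 is 3 bytes ≤ B = 4; zero-pad to 4 bytes: K' = 69 4e 66 00.
K' ⊕ ipad = 5f 78 50 36; K' ⊕ opad = 35 12 3a 5c.
m1: inner = H(5f 78 50 36 a8 57 a5) = 01; tag = H(35 12 3a 5c 01) = de
m2: inner = H(5f 78 50 36 73 6a 65) = 9f; tag = H(35 12 3a 5c 9f) = 7c
m3: inner = H(5f 78 50 36 36 19 c2) = 6e; tag = H(35 12 3a 5c 6e) = 4b ← matches
m4: inner = H(5f 78 50 36 d6 9c be) = 8d; tag = H(35 12 3a 5c 8d) = 6a

3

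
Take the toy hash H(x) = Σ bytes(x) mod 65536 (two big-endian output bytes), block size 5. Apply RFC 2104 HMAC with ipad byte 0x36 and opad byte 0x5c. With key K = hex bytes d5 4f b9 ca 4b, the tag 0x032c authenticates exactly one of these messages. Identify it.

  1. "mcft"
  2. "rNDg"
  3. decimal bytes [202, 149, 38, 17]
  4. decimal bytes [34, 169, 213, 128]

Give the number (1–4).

Key hex bytes d5 4f b9 ca 4b is exactly B = 5 bytes: K' = d5 4f b9 ca 4b.
K' ⊕ ipad = e3 79 8f fc 7d; K' ⊕ opad = 89 13 e5 96 17.
m1: inner = H(e3 79 8f fc 7d 6d 63 66 74) = 05 0e; tag = H(89 13 e5 96 17 05 0e) = 0241
m2: inner = H(e3 79 8f fc 7d 72 4e 44 67) = 04 cf; tag = H(89 13 e5 96 17 04 cf) = 0301
m3: inner = H(e3 79 8f fc 7d ca 95 26 11) = 04 fa; tag = H(89 13 e5 96 17 04 fa) = 032c ← matches
m4: inner = H(e3 79 8f fc 7d 22 a9 d5 80) = 05 84; tag = H(89 13 e5 96 17 05 84) = 02b7

3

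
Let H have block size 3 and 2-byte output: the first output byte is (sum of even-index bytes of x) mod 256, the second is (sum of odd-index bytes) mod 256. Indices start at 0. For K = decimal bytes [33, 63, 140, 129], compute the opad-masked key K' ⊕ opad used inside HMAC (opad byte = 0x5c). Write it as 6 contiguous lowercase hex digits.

f19c5c

Key decimal bytes [33, 63, 140, 129] = 21 3f 8c 81 is 4 bytes > B = 3, so hash it first: H(key) = ad c0, then zero-pad to 3 bytes: K' = ad c0 00.
XOR each byte with 0x5c: ad⊕5c=f1, c0⊕5c=9c, 00⊕5c=5c.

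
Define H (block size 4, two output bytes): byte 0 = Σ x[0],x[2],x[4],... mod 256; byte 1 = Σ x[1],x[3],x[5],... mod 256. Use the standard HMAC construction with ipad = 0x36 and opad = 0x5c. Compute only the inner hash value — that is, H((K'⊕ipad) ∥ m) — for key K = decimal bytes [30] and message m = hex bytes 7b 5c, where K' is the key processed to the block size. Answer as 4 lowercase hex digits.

d9c8

Key decimal bytes [30] = 1e is 1 byte ≤ B = 4; zero-pad to 4 bytes: K' = 1e 00 00 00.
K' ⊕ ipad = 28 36 36 36.
Inner input = 28 36 36 36 ∥ 7b 5c.
Inner hash: even-index sum = 217 mod 256 = 217; odd-index sum = 200 mod 256 = 200 → d9 c8.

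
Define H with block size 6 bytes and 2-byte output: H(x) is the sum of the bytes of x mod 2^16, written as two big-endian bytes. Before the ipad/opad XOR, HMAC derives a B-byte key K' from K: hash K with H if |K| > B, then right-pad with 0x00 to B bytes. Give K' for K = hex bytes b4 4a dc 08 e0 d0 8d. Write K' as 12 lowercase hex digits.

|K| = 7 > B = 6, so first hash the key.
H(K): sum = 180+74+220+8+224+208+141 = 1055 → 04 1f.
Zero-pad H(K) = 04 1f to 6 bytes: K' = 04 1f 00 00 00 00.

041f00000000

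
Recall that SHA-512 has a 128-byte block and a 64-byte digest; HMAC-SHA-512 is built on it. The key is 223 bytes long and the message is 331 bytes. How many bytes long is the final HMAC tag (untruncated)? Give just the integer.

64

The tag is one SHA-512 digest: 64 bytes.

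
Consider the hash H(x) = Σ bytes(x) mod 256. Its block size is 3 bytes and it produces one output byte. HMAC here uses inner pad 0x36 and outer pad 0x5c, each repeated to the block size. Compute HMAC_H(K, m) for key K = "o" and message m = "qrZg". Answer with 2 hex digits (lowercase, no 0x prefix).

54

Key "o" = 6f is 1 byte ≤ B = 3; zero-pad to 3 bytes: K' = 6f 00 00.
K' ⊕ ipad = 59 36 36.  K' ⊕ opad = 33 5c 5c.
Inner input = (K'⊕ipad) ∥ m = 59 36 36 ∥ 71 72 5a 67.
Inner hash: sum = 89+54+54+113+114+90+103 = 617; mod 256 = 105 → 69.
Outer input = (K'⊕opad) ∥ inner = 33 5c 5c ∥ 69.
Outer hash (tag): sum = 51+92+92+105 = 340; mod 256 = 84 → 54.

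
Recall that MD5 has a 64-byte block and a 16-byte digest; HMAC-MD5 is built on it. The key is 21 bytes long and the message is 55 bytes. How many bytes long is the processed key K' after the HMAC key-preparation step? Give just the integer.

Key is 21 ≤ 64 bytes, zero-padded: |K'| = 64.

64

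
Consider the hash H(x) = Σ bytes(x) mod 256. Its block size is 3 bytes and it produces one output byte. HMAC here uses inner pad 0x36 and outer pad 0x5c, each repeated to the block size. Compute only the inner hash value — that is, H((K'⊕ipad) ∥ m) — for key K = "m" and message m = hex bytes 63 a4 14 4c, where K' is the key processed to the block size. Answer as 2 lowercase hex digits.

Key "m" = 6d is 1 byte ≤ B = 3; zero-pad to 3 bytes: K' = 6d 00 00.
K' ⊕ ipad = 5b 36 36.
Inner input = 5b 36 36 ∥ 63 a4 14 4c.
Inner hash: sum = 91+54+54+99+164+20+76 = 558; mod 256 = 46 → 2e.

2e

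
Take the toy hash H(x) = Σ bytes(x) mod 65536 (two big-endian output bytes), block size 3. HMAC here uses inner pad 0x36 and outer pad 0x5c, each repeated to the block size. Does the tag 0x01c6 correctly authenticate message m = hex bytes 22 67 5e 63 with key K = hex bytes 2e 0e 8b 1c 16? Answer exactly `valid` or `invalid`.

invalid

Key hex bytes 2e 0e 8b 1c 16 is 5 bytes > B = 3, so hash it first: H(key) = 00 f9, then zero-pad to 3 bytes: K' = 00 f9 00.
K' ⊕ ipad = 36 cf 36; K' ⊕ opad = 5c a5 5c.
Inner hash: sum = 54+207+54+34+103+94+99 = 645 → 02 85.
Outer hash (recomputed tag): sum = 92+165+92+2+133 = 484 → 01 e4.
Recomputed tag = 01e4; claimed = 01c6 → mismatch.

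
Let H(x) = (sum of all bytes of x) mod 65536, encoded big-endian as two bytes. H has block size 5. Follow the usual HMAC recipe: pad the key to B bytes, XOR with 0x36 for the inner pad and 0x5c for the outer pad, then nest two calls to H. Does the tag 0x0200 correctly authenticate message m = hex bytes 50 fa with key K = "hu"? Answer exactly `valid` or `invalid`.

Key "hu" = 68 75 is 2 bytes ≤ B = 5; zero-pad to 5 bytes: K' = 68 75 00 00 00.
K' ⊕ ipad = 5e 43 36 36 36; K' ⊕ opad = 34 29 5c 5c 5c.
Inner hash: sum = 94+67+54+54+54+80+250 = 653 → 02 8d.
Outer hash (recomputed tag): sum = 52+41+92+92+92+2+141 = 512 → 02 00.
Recomputed tag = 0200; claimed = 0200 → match.

valid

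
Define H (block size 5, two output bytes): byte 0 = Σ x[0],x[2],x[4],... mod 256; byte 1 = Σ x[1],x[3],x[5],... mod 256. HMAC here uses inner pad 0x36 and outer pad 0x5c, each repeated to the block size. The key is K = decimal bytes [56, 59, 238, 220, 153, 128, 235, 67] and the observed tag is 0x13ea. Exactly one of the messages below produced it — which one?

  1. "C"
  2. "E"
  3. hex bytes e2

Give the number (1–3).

Key decimal bytes [56, 59, 238, 220, 153, 128, 235, 67] = 38 3b ee dc 99 80 eb 43 is 8 bytes > B = 5, so hash it first: H(key) = aa da, then zero-pad to 5 bytes: K' = aa da 00 00 00.
K' ⊕ ipad = 9c ec 36 36 36; K' ⊕ opad = f6 86 5c 5c 5c.
m1: inner = H(9c ec 36 36 36 43) = 08 65; tag = H(f6 86 5c 5c 5c 08 65) = 13ea ← matches
m2: inner = H(9c ec 36 36 36 45) = 08 67; tag = H(f6 86 5c 5c 5c 08 67) = 15ea
m3: inner = H(9c ec 36 36 36 e2) = 08 04; tag = H(f6 86 5c 5c 5c 08 04) = b2ea

1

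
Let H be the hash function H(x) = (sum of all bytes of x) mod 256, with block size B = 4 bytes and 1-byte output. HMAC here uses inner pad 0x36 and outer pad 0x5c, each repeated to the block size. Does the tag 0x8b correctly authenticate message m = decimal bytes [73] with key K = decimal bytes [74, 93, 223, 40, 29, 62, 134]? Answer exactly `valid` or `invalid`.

Key decimal bytes [74, 93, 223, 40, 29, 62, 134] = 4a 5d df 28 1d 3e 86 is 7 bytes > B = 4, so hash it first: H(key) = 8f, then zero-pad to 4 bytes: K' = 8f 00 00 00.
K' ⊕ ipad = b9 36 36 36; K' ⊕ opad = d3 5c 5c 5c.
Inner hash: sum = 185+54+54+54+73 = 420; mod 256 = 164 → a4.
Outer hash (recomputed tag): sum = 211+92+92+92+164 = 651; mod 256 = 139 → 8b.
Recomputed tag = 8b; claimed = 8b → match.

valid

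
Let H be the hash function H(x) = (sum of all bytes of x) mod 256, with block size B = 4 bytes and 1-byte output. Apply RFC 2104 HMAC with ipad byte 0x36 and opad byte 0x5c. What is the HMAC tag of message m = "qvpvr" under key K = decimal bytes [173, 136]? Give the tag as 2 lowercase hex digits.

81

Key decimal bytes [173, 136] = ad 88 is 2 bytes ≤ B = 4; zero-pad to 4 bytes: K' = ad 88 00 00.
K' ⊕ ipad = 9b be 36 36.  K' ⊕ opad = f1 d4 5c 5c.
Inner input = (K'⊕ipad) ∥ m = 9b be 36 36 ∥ 71 76 70 76 72.
Inner hash: sum = 155+190+54+54+113+118+112+118+114 = 1028; mod 256 = 4 → 04.
Outer input = (K'⊕opad) ∥ inner = f1 d4 5c 5c ∥ 04.
Outer hash (tag): sum = 241+212+92+92+4 = 641; mod 256 = 129 → 81.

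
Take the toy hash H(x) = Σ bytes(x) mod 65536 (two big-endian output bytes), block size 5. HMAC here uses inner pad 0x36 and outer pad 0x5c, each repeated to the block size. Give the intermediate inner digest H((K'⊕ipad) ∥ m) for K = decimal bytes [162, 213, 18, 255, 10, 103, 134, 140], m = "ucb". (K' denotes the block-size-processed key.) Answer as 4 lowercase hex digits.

024b

Key decimal bytes [162, 213, 18, 255, 10, 103, 134, 140] = a2 d5 12 ff 0a 67 86 8c is 8 bytes > B = 5, so hash it first: H(key) = 04 0b, then zero-pad to 5 bytes: K' = 04 0b 00 00 00.
K' ⊕ ipad = 32 3d 36 36 36.
Inner input = 32 3d 36 36 36 ∥ 75 63 62.
Inner hash: sum = 50+61+54+54+54+117+99+98 = 587 → 02 4b.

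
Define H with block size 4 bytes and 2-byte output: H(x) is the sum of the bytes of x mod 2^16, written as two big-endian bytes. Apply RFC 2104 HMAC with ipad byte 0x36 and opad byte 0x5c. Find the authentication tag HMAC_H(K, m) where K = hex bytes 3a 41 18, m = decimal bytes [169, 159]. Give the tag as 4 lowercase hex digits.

Key hex bytes 3a 41 18 is 3 bytes ≤ B = 4; zero-pad to 4 bytes: K' = 3a 41 18 00.
K' ⊕ ipad = 0c 77 2e 36.  K' ⊕ opad = 66 1d 44 5c.
Inner input = (K'⊕ipad) ∥ m = 0c 77 2e 36 ∥ a9 9f.
Inner hash: sum = 12+119+46+54+169+159 = 559 → 02 2f.
Outer input = (K'⊕opad) ∥ inner = 66 1d 44 5c ∥ 02 2f.
Outer hash (tag): sum = 102+29+68+92+2+47 = 340 → 01 54.

0154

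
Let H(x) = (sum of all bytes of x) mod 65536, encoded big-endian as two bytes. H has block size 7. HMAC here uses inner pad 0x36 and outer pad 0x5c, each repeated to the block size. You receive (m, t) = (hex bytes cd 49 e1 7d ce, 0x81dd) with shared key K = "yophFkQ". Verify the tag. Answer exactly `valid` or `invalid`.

invalid

Key "yophFkQ" = 79 6f 70 68 46 6b 51 is exactly B = 7 bytes: K' = 79 6f 70 68 46 6b 51.
K' ⊕ ipad = 4f 59 46 5e 70 5d 67; K' ⊕ opad = 25 33 2c 34 1a 37 0d.
Inner hash: sum = 79+89+70+94+112+93+103+205+73+225+125+206 = 1474 → 05 c2.
Outer hash (recomputed tag): sum = 37+51+44+52+26+55+13+5+194 = 477 → 01 dd.
Recomputed tag = 01dd; claimed = 81dd → mismatch.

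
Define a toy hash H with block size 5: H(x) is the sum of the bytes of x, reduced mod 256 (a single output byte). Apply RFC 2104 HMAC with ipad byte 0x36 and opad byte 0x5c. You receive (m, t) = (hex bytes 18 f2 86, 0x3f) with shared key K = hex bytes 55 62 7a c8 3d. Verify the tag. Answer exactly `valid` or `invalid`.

Key hex bytes 55 62 7a c8 3d is exactly B = 5 bytes: K' = 55 62 7a c8 3d.
K' ⊕ ipad = 63 54 4c fe 0b; K' ⊕ opad = 09 3e 26 94 61.
Inner hash: sum = 99+84+76+254+11+24+242+134 = 924; mod 256 = 156 → 9c.
Outer hash (recomputed tag): sum = 9+62+38+148+97+156 = 510; mod 256 = 254 → fe.
Recomputed tag = fe; claimed = 3f → mismatch.

invalid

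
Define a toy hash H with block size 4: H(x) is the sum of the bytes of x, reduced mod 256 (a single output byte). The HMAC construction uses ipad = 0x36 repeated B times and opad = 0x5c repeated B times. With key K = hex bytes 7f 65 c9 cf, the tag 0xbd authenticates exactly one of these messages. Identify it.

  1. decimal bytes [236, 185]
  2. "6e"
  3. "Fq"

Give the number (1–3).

1

Key hex bytes 7f 65 c9 cf is exactly B = 4 bytes: K' = 7f 65 c9 cf.
K' ⊕ ipad = 49 53 ff f9; K' ⊕ opad = 23 39 95 93.
m1: inner = H(49 53 ff f9 ec b9) = 39; tag = H(23 39 95 93 39) = bd ← matches
m2: inner = H(49 53 ff f9 36 65) = 2f; tag = H(23 39 95 93 2f) = b3
m3: inner = H(49 53 ff f9 46 71) = 4b; tag = H(23 39 95 93 4b) = cf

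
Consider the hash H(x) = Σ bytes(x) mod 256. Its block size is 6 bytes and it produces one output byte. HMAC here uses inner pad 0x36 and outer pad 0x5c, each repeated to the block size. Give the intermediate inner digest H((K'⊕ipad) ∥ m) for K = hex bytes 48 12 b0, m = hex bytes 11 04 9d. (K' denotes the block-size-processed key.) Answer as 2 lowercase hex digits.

7c

Key hex bytes 48 12 b0 is 3 bytes ≤ B = 6; zero-pad to 6 bytes: K' = 48 12 b0 00 00 00.
K' ⊕ ipad = 7e 24 86 36 36 36.
Inner input = 7e 24 86 36 36 36 ∥ 11 04 9d.
Inner hash: sum = 126+36+134+54+54+54+17+4+157 = 636; mod 256 = 124 → 7c.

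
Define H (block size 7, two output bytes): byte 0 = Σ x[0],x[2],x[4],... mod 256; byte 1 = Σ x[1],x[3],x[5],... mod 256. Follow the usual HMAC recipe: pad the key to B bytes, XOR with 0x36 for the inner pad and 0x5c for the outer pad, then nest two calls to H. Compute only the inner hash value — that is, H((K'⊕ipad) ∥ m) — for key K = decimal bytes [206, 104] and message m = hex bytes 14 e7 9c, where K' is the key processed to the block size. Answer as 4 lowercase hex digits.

Key decimal bytes [206, 104] = ce 68 is 2 bytes ≤ B = 7; zero-pad to 7 bytes: K' = ce 68 00 00 00 00 00.
K' ⊕ ipad = f8 5e 36 36 36 36 36.
Inner input = f8 5e 36 36 36 36 36 ∥ 14 e7 9c.
Inner hash: even-index sum = 641 mod 256 = 129; odd-index sum = 378 mod 256 = 122 → 81 7a.

817a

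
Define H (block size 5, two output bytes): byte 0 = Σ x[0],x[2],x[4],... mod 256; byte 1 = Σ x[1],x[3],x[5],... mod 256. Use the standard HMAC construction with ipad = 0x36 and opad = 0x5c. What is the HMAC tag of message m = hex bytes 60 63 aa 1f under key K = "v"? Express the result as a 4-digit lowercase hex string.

Key "v" = 76 is 1 byte ≤ B = 5; zero-pad to 5 bytes: K' = 76 00 00 00 00.
K' ⊕ ipad = 40 36 36 36 36.  K' ⊕ opad = 2a 5c 5c 5c 5c.
Inner input = (K'⊕ipad) ∥ m = 40 36 36 36 36 ∥ 60 63 aa 1f.
Inner hash: even-index sum = 302 mod 256 = 46; odd-index sum = 374 mod 256 = 118 → 2e 76.
Outer input = (K'⊕opad) ∥ inner = 2a 5c 5c 5c 5c ∥ 2e 76.
Outer hash (tag): even-index sum = 344 mod 256 = 88; odd-index sum = 230 mod 256 = 230 → 58 e6.

58e6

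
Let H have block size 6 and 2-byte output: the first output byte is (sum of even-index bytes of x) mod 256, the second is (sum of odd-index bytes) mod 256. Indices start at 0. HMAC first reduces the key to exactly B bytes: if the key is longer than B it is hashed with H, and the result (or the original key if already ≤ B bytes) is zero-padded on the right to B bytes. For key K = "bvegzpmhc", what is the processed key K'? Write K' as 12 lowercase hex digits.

11b500000000

|K| = 9 > B = 6, so first hash the key.
H(K): even-index sum = 529 mod 256 = 17; odd-index sum = 437 mod 256 = 181 → 11 b5.
Zero-pad H(K) = 11 b5 to 6 bytes: K' = 11 b5 00 00 00 00.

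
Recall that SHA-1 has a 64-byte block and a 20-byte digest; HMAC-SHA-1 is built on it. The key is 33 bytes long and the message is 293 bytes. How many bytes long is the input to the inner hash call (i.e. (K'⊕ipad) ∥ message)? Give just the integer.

357

Key is 33 ≤ 64 bytes, zero-padded: |K'| = 64.
Inner input = (K'⊕ipad) ∥ m → 64 + 293 = 357 bytes.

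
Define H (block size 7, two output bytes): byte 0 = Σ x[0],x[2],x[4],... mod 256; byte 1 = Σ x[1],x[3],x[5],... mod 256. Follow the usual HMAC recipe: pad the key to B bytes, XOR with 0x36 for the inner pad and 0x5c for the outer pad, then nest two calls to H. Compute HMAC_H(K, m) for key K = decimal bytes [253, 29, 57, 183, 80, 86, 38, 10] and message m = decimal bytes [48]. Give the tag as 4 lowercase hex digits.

a25c

Key decimal bytes [253, 29, 57, 183, 80, 86, 38, 10] = fd 1d 39 b7 50 56 26 0a is 8 bytes > B = 7, so hash it first: H(key) = ac 34, then zero-pad to 7 bytes: K' = ac 34 00 00 00 00 00.
K' ⊕ ipad = 9a 02 36 36 36 36 36.  K' ⊕ opad = f0 68 5c 5c 5c 5c 5c.
Inner input = (K'⊕ipad) ∥ m = 9a 02 36 36 36 36 36 ∥ 30.
Inner hash: even-index sum = 316 mod 256 = 60; odd-index sum = 158 mod 256 = 158 → 3c 9e.
Outer input = (K'⊕opad) ∥ inner = f0 68 5c 5c 5c 5c 5c ∥ 3c 9e.
Outer hash (tag): even-index sum = 674 mod 256 = 162; odd-index sum = 348 mod 256 = 92 → a2 5c.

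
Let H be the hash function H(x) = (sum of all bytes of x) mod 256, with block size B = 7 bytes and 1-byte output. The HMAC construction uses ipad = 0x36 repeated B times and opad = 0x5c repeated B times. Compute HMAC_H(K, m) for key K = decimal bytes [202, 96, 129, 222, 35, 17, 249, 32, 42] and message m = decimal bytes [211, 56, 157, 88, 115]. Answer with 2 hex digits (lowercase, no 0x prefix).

Key decimal bytes [202, 96, 129, 222, 35, 17, 249, 32, 42] = ca 60 81 de 23 11 f9 20 2a is 9 bytes > B = 7, so hash it first: H(key) = 00, then zero-pad to 7 bytes: K' = 00 00 00 00 00 00 00.
K' ⊕ ipad = 36 36 36 36 36 36 36.  K' ⊕ opad = 5c 5c 5c 5c 5c 5c 5c.
Inner input = (K'⊕ipad) ∥ m = 36 36 36 36 36 36 36 ∥ d3 38 9d 58 73.
Inner hash: sum = 54+54+54+54+54+54+54+211+56+157+88+115 = 1005; mod 256 = 237 → ed.
Outer input = (K'⊕opad) ∥ inner = 5c 5c 5c 5c 5c 5c 5c ∥ ed.
Outer hash (tag): sum = 92+92+92+92+92+92+92+237 = 881; mod 256 = 113 → 71.

71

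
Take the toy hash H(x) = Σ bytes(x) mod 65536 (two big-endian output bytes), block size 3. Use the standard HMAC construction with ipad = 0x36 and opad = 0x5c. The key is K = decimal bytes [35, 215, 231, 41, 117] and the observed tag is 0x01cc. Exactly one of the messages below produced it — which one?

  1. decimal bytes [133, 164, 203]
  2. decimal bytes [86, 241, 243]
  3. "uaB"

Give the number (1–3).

Key decimal bytes [35, 215, 231, 41, 117] = 23 d7 e7 29 75 is 5 bytes > B = 3, so hash it first: H(key) = 02 7f, then zero-pad to 3 bytes: K' = 02 7f 00.
K' ⊕ ipad = 34 49 36; K' ⊕ opad = 5e 23 5c.
m1: inner = H(34 49 36 85 a4 cb) = 02 a7; tag = H(5e 23 5c 02 a7) = 0186
m2: inner = H(34 49 36 56 f1 f3) = 02 ed; tag = H(5e 23 5c 02 ed) = 01cc ← matches
m3: inner = H(34 49 36 75 61 42) = 01 cb; tag = H(5e 23 5c 01 cb) = 01a9

2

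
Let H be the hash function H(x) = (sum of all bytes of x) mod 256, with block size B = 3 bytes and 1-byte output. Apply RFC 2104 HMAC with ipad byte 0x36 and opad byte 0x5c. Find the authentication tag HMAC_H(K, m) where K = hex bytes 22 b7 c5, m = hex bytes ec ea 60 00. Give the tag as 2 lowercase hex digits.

Key hex bytes 22 b7 c5 is exactly B = 3 bytes: K' = 22 b7 c5.
K' ⊕ ipad = 14 81 f3.  K' ⊕ opad = 7e eb 99.
Inner input = (K'⊕ipad) ∥ m = 14 81 f3 ∥ ec ea 60 00.
Inner hash: sum = 20+129+243+236+234+96+0 = 958; mod 256 = 190 → be.
Outer input = (K'⊕opad) ∥ inner = 7e eb 99 ∥ be.
Outer hash (tag): sum = 126+235+153+190 = 704; mod 256 = 192 → c0.

c0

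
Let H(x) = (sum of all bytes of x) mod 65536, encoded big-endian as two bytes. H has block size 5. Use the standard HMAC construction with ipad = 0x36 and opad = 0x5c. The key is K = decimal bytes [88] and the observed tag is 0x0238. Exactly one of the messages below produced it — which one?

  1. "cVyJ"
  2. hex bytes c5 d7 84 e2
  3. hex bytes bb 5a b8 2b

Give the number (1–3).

Key decimal bytes [88] = 58 is 1 byte ≤ B = 5; zero-pad to 5 bytes: K' = 58 00 00 00 00.
K' ⊕ ipad = 6e 36 36 36 36; K' ⊕ opad = 04 5c 5c 5c 5c.
m1: inner = H(6e 36 36 36 36 63 56 79 4a) = 02 c2; tag = H(04 5c 5c 5c 5c 02 c2) = 0238 ← matches
m2: inner = H(6e 36 36 36 36 c5 d7 84 e2) = 04 48; tag = H(04 5c 5c 5c 5c 04 48) = 01c0
m3: inner = H(6e 36 36 36 36 bb 5a b8 2b) = 03 3e; tag = H(04 5c 5c 5c 5c 03 3e) = 01b5

1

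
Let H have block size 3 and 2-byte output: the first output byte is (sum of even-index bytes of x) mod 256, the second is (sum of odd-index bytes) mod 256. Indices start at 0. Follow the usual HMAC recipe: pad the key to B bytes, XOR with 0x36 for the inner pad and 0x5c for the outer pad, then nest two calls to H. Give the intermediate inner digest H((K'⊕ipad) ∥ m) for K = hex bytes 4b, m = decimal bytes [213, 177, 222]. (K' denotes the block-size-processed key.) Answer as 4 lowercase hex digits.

64e9

Key hex bytes 4b is 1 byte ≤ B = 3; zero-pad to 3 bytes: K' = 4b 00 00.
K' ⊕ ipad = 7d 36 36.
Inner input = 7d 36 36 ∥ d5 b1 de.
Inner hash: even-index sum = 356 mod 256 = 100; odd-index sum = 489 mod 256 = 233 → 64 e9.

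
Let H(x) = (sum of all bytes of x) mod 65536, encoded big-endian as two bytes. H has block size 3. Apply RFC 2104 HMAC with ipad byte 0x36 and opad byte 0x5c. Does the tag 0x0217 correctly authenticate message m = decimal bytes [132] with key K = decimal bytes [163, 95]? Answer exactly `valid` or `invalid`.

valid

Key decimal bytes [163, 95] = a3 5f is 2 bytes ≤ B = 3; zero-pad to 3 bytes: K' = a3 5f 00.
K' ⊕ ipad = 95 69 36; K' ⊕ opad = ff 03 5c.
Inner hash: sum = 149+105+54+132 = 440 → 01 b8.
Outer hash (recomputed tag): sum = 255+3+92+1+184 = 535 → 02 17.
Recomputed tag = 0217; claimed = 0217 → match.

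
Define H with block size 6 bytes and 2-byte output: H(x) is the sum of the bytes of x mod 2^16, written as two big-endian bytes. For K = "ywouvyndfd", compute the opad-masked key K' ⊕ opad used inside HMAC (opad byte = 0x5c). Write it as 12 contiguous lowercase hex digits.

Key "ywouvyndfd" = 79 77 6f 75 76 79 6e 64 66 64 is 10 bytes > B = 6, so hash it first: H(key) = 04 5f, then zero-pad to 6 bytes: K' = 04 5f 00 00 00 00.
XOR each byte with 0x5c: 04⊕5c=58, 5f⊕5c=03, 00⊕5c=5c, 00⊕5c=5c, 00⊕5c=5c, 00⊕5c=5c.

58035c5c5c5c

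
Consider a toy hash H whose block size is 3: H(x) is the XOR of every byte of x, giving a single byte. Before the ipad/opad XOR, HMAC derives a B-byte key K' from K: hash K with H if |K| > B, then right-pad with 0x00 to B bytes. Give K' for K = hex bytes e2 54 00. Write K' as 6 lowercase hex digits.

e25400

Key hex bytes e2 54 00 is exactly B = 3 bytes: K' = e2 54 00.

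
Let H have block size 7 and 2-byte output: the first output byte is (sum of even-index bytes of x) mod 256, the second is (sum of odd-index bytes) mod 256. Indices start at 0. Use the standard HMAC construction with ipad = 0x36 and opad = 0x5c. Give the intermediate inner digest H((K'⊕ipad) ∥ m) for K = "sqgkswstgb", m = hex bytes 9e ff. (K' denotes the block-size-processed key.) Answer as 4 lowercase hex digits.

Key "sqgkswstgb" = 73 71 67 6b 73 77 73 74 67 62 is 10 bytes > B = 7, so hash it first: H(key) = 27 29, then zero-pad to 7 bytes: K' = 27 29 00 00 00 00 00.
K' ⊕ ipad = 11 1f 36 36 36 36 36.
Inner input = 11 1f 36 36 36 36 36 ∥ 9e ff.
Inner hash: even-index sum = 434 mod 256 = 178; odd-index sum = 297 mod 256 = 41 → b2 29.

b229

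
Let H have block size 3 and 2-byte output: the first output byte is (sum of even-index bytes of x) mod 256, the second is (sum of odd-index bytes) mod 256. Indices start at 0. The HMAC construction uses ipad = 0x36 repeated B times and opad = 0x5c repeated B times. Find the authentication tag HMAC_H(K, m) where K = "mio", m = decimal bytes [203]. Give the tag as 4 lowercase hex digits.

8ee9

Key "mio" = 6d 69 6f is exactly B = 3 bytes: K' = 6d 69 6f.
K' ⊕ ipad = 5b 5f 59.  K' ⊕ opad = 31 35 33.
Inner input = (K'⊕ipad) ∥ m = 5b 5f 59 ∥ cb.
Inner hash: even-index sum = 180 mod 256 = 180; odd-index sum = 298 mod 256 = 42 → b4 2a.
Outer input = (K'⊕opad) ∥ inner = 31 35 33 ∥ b4 2a.
Outer hash (tag): even-index sum = 142 mod 256 = 142; odd-index sum = 233 mod 256 = 233 → 8e e9.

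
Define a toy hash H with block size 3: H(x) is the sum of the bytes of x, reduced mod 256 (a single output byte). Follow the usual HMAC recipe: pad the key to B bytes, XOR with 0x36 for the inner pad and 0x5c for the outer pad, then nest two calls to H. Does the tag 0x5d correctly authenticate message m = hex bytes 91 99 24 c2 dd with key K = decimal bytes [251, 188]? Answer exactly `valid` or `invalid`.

valid

Key decimal bytes [251, 188] = fb bc is 2 bytes ≤ B = 3; zero-pad to 3 bytes: K' = fb bc 00.
K' ⊕ ipad = cd 8a 36; K' ⊕ opad = a7 e0 5c.
Inner hash: sum = 205+138+54+145+153+36+194+221 = 1146; mod 256 = 122 → 7a.
Outer hash (recomputed tag): sum = 167+224+92+122 = 605; mod 256 = 93 → 5d.
Recomputed tag = 5d; claimed = 5d → match.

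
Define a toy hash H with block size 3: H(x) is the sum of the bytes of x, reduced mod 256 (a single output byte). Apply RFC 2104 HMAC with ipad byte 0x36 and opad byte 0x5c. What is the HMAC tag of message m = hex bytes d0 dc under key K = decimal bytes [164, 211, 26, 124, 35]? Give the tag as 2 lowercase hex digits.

Key decimal bytes [164, 211, 26, 124, 35] = a4 d3 1a 7c 23 is 5 bytes > B = 3, so hash it first: H(key) = 30, then zero-pad to 3 bytes: K' = 30 00 00.
K' ⊕ ipad = 06 36 36.  K' ⊕ opad = 6c 5c 5c.
Inner input = (K'⊕ipad) ∥ m = 06 36 36 ∥ d0 dc.
Inner hash: sum = 6+54+54+208+220 = 542; mod 256 = 30 → 1e.
Outer input = (K'⊕opad) ∥ inner = 6c 5c 5c ∥ 1e.
Outer hash (tag): sum = 108+92+92+30 = 322; mod 256 = 66 → 42.

42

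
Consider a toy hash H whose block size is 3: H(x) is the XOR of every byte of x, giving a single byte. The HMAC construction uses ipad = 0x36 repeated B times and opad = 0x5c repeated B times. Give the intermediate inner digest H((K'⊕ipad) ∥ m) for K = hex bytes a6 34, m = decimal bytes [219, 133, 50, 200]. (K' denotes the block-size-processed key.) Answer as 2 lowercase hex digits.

Key hex bytes a6 34 is 2 bytes ≤ B = 3; zero-pad to 3 bytes: K' = a6 34 00.
K' ⊕ ipad = 90 02 36.
Inner input = 90 02 36 ∥ db 85 32 c8.
Inner hash: XOR 90⊕02⊕36⊕db⊕85⊕32⊕c8 = 00.

00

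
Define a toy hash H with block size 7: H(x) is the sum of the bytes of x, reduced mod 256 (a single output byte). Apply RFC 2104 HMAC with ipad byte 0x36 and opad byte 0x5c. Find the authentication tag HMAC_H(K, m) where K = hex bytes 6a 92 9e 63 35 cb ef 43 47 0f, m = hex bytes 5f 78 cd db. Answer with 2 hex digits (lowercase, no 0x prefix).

77

Key hex bytes 6a 92 9e 63 35 cb ef 43 47 0f is 10 bytes > B = 7, so hash it first: H(key) = 85, then zero-pad to 7 bytes: K' = 85 00 00 00 00 00 00.
K' ⊕ ipad = b3 36 36 36 36 36 36.  K' ⊕ opad = d9 5c 5c 5c 5c 5c 5c.
Inner input = (K'⊕ipad) ∥ m = b3 36 36 36 36 36 36 ∥ 5f 78 cd db.
Inner hash: sum = 179+54+54+54+54+54+54+95+120+205+219 = 1142; mod 256 = 118 → 76.
Outer input = (K'⊕opad) ∥ inner = d9 5c 5c 5c 5c 5c 5c ∥ 76.
Outer hash (tag): sum = 217+92+92+92+92+92+92+118 = 887; mod 256 = 119 → 77.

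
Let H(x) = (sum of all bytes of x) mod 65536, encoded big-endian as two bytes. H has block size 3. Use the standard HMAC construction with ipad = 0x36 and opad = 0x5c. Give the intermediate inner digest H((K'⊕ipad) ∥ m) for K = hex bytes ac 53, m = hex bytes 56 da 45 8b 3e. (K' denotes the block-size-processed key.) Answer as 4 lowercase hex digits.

Key hex bytes ac 53 is 2 bytes ≤ B = 3; zero-pad to 3 bytes: K' = ac 53 00.
K' ⊕ ipad = 9a 65 36.
Inner input = 9a 65 36 ∥ 56 da 45 8b 3e.
Inner hash: sum = 154+101+54+86+218+69+139+62 = 883 → 03 73.

0373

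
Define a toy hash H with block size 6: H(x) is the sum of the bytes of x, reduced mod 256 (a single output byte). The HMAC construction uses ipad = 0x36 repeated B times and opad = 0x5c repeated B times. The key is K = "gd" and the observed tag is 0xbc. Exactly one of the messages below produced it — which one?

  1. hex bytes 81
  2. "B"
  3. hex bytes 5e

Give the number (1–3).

Key "gd" = 67 64 is 2 bytes ≤ B = 6; zero-pad to 6 bytes: K' = 67 64 00 00 00 00.
K' ⊕ ipad = 51 52 36 36 36 36; K' ⊕ opad = 3b 38 5c 5c 5c 5c.
m1: inner = H(51 52 36 36 36 36 81) = fc; tag = H(3b 38 5c 5c 5c 5c fc) = df
m2: inner = H(51 52 36 36 36 36 42) = bd; tag = H(3b 38 5c 5c 5c 5c bd) = a0
m3: inner = H(51 52 36 36 36 36 5e) = d9; tag = H(3b 38 5c 5c 5c 5c d9) = bc ← matches

3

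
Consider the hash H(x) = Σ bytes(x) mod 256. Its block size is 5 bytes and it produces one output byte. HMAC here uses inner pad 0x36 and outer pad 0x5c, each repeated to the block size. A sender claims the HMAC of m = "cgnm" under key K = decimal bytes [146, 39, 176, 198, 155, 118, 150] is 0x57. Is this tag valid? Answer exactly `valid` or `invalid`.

valid

Key decimal bytes [146, 39, 176, 198, 155, 118, 150] = 92 27 b0 c6 9b 76 96 is 7 bytes > B = 5, so hash it first: H(key) = d6, then zero-pad to 5 bytes: K' = d6 00 00 00 00.
K' ⊕ ipad = e0 36 36 36 36; K' ⊕ opad = 8a 5c 5c 5c 5c.
Inner hash: sum = 224+54+54+54+54+99+103+110+109 = 861; mod 256 = 93 → 5d.
Outer hash (recomputed tag): sum = 138+92+92+92+92+93 = 599; mod 256 = 87 → 57.
Recomputed tag = 57; claimed = 57 → match.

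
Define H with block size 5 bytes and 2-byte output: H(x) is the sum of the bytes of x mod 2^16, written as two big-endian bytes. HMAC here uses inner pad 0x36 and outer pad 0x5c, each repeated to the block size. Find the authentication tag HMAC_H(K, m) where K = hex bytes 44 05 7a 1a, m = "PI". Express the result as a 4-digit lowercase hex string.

Key hex bytes 44 05 7a 1a is 4 bytes ≤ B = 5; zero-pad to 5 bytes: K' = 44 05 7a 1a 00.
K' ⊕ ipad = 72 33 4c 2c 36.  K' ⊕ opad = 18 59 26 46 5c.
Inner input = (K'⊕ipad) ∥ m = 72 33 4c 2c 36 ∥ 50 49.
Inner hash: sum = 114+51+76+44+54+80+73 = 492 → 01 ec.
Outer input = (K'⊕opad) ∥ inner = 18 59 26 46 5c ∥ 01 ec.
Outer hash (tag): sum = 24+89+38+70+92+1+236 = 550 → 02 26.

0226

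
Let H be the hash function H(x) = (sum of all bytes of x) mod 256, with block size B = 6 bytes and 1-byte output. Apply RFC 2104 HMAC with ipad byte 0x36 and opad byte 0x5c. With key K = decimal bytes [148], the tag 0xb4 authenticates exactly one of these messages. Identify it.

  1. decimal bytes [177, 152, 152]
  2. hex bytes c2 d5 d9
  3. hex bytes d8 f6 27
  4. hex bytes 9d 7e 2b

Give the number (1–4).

Key decimal bytes [148] = 94 is 1 byte ≤ B = 6; zero-pad to 6 bytes: K' = 94 00 00 00 00 00.
K' ⊕ ipad = a2 36 36 36 36 36; K' ⊕ opad = c8 5c 5c 5c 5c 5c.
m1: inner = H(a2 36 36 36 36 36 b1 98 98) = 91; tag = H(c8 5c 5c 5c 5c 5c 91) = 25
m2: inner = H(a2 36 36 36 36 36 c2 d5 d9) = 20; tag = H(c8 5c 5c 5c 5c 5c 20) = b4 ← matches
m3: inner = H(a2 36 36 36 36 36 d8 f6 27) = a5; tag = H(c8 5c 5c 5c 5c 5c a5) = 39
m4: inner = H(a2 36 36 36 36 36 9d 7e 2b) = f6; tag = H(c8 5c 5c 5c 5c 5c f6) = 8a

2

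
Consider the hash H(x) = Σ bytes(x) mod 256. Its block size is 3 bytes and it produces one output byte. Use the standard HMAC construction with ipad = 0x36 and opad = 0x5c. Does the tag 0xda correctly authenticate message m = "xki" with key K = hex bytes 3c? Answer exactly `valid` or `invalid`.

valid

Key hex bytes 3c is 1 byte ≤ B = 3; zero-pad to 3 bytes: K' = 3c 00 00.
K' ⊕ ipad = 0a 36 36; K' ⊕ opad = 60 5c 5c.
Inner hash: sum = 10+54+54+120+107+105 = 450; mod 256 = 194 → c2.
Outer hash (recomputed tag): sum = 96+92+92+194 = 474; mod 256 = 218 → da.
Recomputed tag = da; claimed = da → match.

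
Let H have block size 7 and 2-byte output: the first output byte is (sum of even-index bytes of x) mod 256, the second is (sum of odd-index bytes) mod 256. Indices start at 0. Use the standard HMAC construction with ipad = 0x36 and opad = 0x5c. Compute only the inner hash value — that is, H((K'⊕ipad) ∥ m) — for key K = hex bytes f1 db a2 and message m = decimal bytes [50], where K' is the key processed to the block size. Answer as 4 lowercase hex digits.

c78b

Key hex bytes f1 db a2 is 3 bytes ≤ B = 7; zero-pad to 7 bytes: K' = f1 db a2 00 00 00 00.
K' ⊕ ipad = c7 ed 94 36 36 36 36.
Inner input = c7 ed 94 36 36 36 36 ∥ 32.
Inner hash: even-index sum = 455 mod 256 = 199; odd-index sum = 395 mod 256 = 139 → c7 8b.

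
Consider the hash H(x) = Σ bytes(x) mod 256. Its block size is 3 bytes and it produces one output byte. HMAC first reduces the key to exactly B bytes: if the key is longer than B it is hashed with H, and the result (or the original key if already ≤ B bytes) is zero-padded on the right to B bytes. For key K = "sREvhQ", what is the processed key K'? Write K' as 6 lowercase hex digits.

390000

|K| = 6 > B = 3, so first hash the key.
H(K): sum = 115+82+69+118+104+81 = 569; mod 256 = 57 → 39.
Zero-pad H(K) = 39 to 3 bytes: K' = 39 00 00.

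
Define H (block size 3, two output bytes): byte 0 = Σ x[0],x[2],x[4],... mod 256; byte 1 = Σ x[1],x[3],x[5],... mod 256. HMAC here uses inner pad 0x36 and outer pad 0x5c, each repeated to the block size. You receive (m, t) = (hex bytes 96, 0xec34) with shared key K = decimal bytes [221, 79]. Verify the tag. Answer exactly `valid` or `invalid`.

Key decimal bytes [221, 79] = dd 4f is 2 bytes ≤ B = 3; zero-pad to 3 bytes: K' = dd 4f 00.
K' ⊕ ipad = eb 79 36; K' ⊕ opad = 81 13 5c.
Inner hash: even-index sum = 289 mod 256 = 33; odd-index sum = 271 mod 256 = 15 → 21 0f.
Outer hash (recomputed tag): even-index sum = 236 mod 256 = 236; odd-index sum = 52 mod 256 = 52 → ec 34.
Recomputed tag = ec34; claimed = ec34 → match.

valid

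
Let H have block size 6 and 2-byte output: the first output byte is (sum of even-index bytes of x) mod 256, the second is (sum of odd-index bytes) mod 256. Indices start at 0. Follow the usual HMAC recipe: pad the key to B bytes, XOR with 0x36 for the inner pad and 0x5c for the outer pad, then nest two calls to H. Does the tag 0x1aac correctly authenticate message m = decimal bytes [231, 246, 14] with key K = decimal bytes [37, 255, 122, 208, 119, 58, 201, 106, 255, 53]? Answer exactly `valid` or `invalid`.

Key decimal bytes [37, 255, 122, 208, 119, 58, 201, 106, 255, 53] = 25 ff 7a d0 77 3a c9 6a ff 35 is 10 bytes > B = 6, so hash it first: H(key) = de a8, then zero-pad to 6 bytes: K' = de a8 00 00 00 00.
K' ⊕ ipad = e8 9e 36 36 36 36; K' ⊕ opad = 82 f4 5c 5c 5c 5c.
Inner hash: even-index sum = 585 mod 256 = 73; odd-index sum = 512 mod 256 = 0 → 49 00.
Outer hash (recomputed tag): even-index sum = 387 mod 256 = 131; odd-index sum = 428 mod 256 = 172 → 83 ac.
Recomputed tag = 83ac; claimed = 1aac → mismatch.

invalid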